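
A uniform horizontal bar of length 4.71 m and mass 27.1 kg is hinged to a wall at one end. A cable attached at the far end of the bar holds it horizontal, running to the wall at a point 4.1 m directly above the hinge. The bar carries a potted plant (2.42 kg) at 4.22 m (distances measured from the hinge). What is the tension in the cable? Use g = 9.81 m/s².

Take moments about the hinge.
Beam weight: 27.1 × 9.81 = 265.9 N down at 2.355 m → arm 2.355 m, τ = 265.9 × 2.355 = 626.2 N·m clockwise.
Potted plant: 2.42 × 9.81 = 23.74 N down at 4.22 m → arm 4.22 m, τ = 23.74 × 4.22 = 100.2 N·m clockwise.
Total clockwise load moment = 726.4 N·m.
The cable tension T acts at 4.71 m; only its component perpendicular to the bar, T sinθ, produces torque. sinθ = h/√(h²+d²) = 4.1/√(4.1²+4.71²) = 0.6566.
Setting net torque to zero: T × 4.71 × 0.6566 = 726.4 → T = 726.4 / 3.093 = 235 N.

T ≈ 235 N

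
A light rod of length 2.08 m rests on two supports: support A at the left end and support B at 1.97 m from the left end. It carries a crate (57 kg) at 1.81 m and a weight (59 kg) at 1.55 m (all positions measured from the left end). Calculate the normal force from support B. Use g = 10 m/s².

Choose support A as the axis so its reaction then has zero moment arm.
Crate: 57 × 10 = 570 N down at 1.81 m → arm 1.81 m, τ = 570 × 1.81 = 1032 N·m clockwise.
Weight: 59 × 10 = 590 N down at 1.55 m → arm 1.55 m, τ = 590 × 1.55 = 914.5 N·m clockwise.
Net load moment about support A = 1946 N·m clockwise.
Reaction R at support B is upward at 1.97 m, arm 1.97 m → moment R × 1.97 counterclockwise.
Balancing moments: R × 1.97 = 1946, giving R = 988 N.

R_B ≈ 988 N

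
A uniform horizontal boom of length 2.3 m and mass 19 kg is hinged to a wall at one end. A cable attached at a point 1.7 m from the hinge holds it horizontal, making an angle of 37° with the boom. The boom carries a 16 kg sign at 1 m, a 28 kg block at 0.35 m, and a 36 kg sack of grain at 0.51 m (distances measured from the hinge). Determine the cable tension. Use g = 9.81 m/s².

T ≈ 633 N

Choose the hinge as the axis so the unknown hinge reaction has zero arm there.
Beam weight: 19 × 9.81 = 186.4 N down at 1.15 m → arm 1.15 m, τ = 186.4 × 1.15 = 214.4 N·m clockwise.
Sign: 16 × 9.81 = 157 N down at 1 m → arm 1 m, τ = 157 × 1 = 157 N·m clockwise.
Block: 28 × 9.81 = 274.7 N down at 0.35 m → arm 0.35 m, τ = 274.7 × 0.35 = 96.14 N·m clockwise.
Sack of grain: 36 × 9.81 = 353.2 N down at 0.51 m → arm 0.51 m, τ = 353.2 × 0.51 = 180.1 N·m clockwise.
Total clockwise load moment = 647.6 N·m.
The cable tension T acts at 1.7 m; only its component perpendicular to the boom, T sinθ, produces torque. sin 37° = 0.6018.
For rotational equilibrium, T × 1.7 × 0.6018 = 647.6, so T = 647.6 / 1.023 = 633 N.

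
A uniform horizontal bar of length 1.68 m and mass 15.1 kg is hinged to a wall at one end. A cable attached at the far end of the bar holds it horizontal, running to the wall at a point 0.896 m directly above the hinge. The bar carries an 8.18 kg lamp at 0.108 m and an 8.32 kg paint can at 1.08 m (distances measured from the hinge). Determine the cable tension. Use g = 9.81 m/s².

Choose the hinge as the axis so the unknown hinge reaction has zero arm there.
Beam weight: 15.1 × 9.81 = 148.1 N down at 0.84 m → arm 0.84 m, τ = 148.1 × 0.84 = 124.4 N·m clockwise.
Lamp: 8.18 × 9.81 = 80.25 N down at 0.108 m → arm 0.108 m, τ = 80.25 × 0.108 = 8.667 N·m clockwise.
Paint can: 8.32 × 9.81 = 81.62 N down at 1.08 m → arm 1.08 m, τ = 81.62 × 1.08 = 88.15 N·m clockwise.
Total clockwise load moment = 221.2 N·m.
The cable tension T acts at 1.68 m; only its component perpendicular to the bar, T sinθ, produces torque. sinθ = h/√(h²+d²) = 0.896/√(0.896²+1.68²) = 0.4706.
Balancing moments: T × 1.68 × 0.4706 = 221.2, giving T = 221.2 / 0.7906 = 280 N.

T ≈ 280 N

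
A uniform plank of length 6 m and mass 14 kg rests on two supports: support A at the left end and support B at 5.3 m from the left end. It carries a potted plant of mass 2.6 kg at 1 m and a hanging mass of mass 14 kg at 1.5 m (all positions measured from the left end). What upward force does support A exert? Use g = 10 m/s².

R_A ≈ 182 N

About support B:
Beam weight: 14 × 10 = 140 N down at 3 m → arm 2.3 m, τ = 140 × 2.3 = 322 N·m counterclockwise.
Potted plant: 2.6 × 10 = 26 N down at 1 m → arm 4.3 m, τ = 26 × 4.3 = 111.8 N·m counterclockwise.
Hanging mass: 14 × 10 = 140 N down at 1.5 m → arm 3.8 m, τ = 140 × 3.8 = 532 N·m counterclockwise.
Net load moment about support B = 965.8 N·m counterclockwise.
Reaction R at support A is upward at 0 m, arm 5.3 m → moment R × 5.3 clockwise.
Στ = 0 ⇒ R × 5.3 = 965.8 ⇒ R = 182 N.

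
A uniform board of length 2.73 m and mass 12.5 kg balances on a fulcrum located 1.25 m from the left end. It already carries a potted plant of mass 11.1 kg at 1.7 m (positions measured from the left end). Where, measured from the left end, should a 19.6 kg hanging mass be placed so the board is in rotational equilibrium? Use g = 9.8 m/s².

Sum moments about the fulcrum (at 1.25 m from the left end) (the support reaction has zero arm there).
Beam weight: 12.5 × 9.8 = 122.5 N down at 1.365 m → arm 0.115 m, τ = 122.5 × 0.115 = 14.09 N·m clockwise.
Potted plant: 11.1 × 9.8 = 108.8 N down at 1.7 m → arm 0.45 m, τ = 108.8 × 0.45 = 48.96 N·m clockwise.
Net moment of existing loads = 63.05 N·m clockwise.
The hanging mass weighs 19.6 × 9.8 = 192.1 N and must supply an equal counterclockwise moment, so its lever arm about the fulcrum is 63.05 / 192.1 = 0.328 m.
That puts it at 1.25 − 0.328 = 0.922 m from the left end.

x ≈ 0.922 m from the left end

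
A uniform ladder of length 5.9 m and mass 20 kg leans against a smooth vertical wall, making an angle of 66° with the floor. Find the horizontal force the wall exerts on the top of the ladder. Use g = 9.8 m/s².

About the foot of the ladder:
Ladder weight 20×9.8 = 196 N acts at 2.95 m along the ladder; its horizontal arm is 2.95·cos66° = 1.2 m → τ = 235.2 N·m clockwise.
Wall normal N acts horizontally at the top; its moment arm is the height L sinθ = 5.9·sin66° = 5.39 m, counterclockwise.
Setting net torque to zero: N × 5.39 = 235.2 → N = 43.6 N.

N_wall ≈ 43.6 N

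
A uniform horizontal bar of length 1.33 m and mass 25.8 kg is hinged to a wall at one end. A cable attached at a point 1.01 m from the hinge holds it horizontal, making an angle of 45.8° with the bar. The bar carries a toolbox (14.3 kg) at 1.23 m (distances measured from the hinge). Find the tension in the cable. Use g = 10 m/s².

Take moments about the hinge.
Beam weight: 25.8 × 10 = 258 N down at 0.665 m → arm 0.665 m, τ = 258 × 0.665 = 171.6 N·m clockwise.
Toolbox: 14.3 × 10 = 143 N down at 1.23 m → arm 1.23 m, τ = 143 × 1.23 = 175.9 N·m clockwise.
Total clockwise load moment = 347.5 N·m.
The cable tension T acts at 1.01 m; only its component perpendicular to the bar, T sinθ, produces torque. sin 45.8° = 0.7169.
Setting net torque to zero: T × 1.01 × 0.7169 = 347.5 → T = 347.5 / 0.7241 = 480 N.

T ≈ 480 N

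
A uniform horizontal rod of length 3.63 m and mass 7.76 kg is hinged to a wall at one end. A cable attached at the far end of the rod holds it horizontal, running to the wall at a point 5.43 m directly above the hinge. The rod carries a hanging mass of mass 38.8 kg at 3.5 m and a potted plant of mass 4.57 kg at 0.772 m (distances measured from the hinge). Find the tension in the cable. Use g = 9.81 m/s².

Taking torques about the hinge:
Beam weight: 7.76 × 9.81 = 76.13 N down at 1.815 m → arm 1.815 m, τ = 76.13 × 1.815 = 138.2 N·m clockwise.
Hanging mass: 38.8 × 9.81 = 380.6 N down at 3.5 m → arm 3.5 m, τ = 380.6 × 3.5 = 1332 N·m clockwise.
Potted plant: 4.57 × 9.81 = 44.83 N down at 0.772 m → arm 0.772 m, τ = 44.83 × 0.772 = 34.61 N·m clockwise.
Total clockwise load moment = 1505 N·m.
The cable tension T acts at 3.63 m; only its component perpendicular to the rod, T sinθ, produces torque. sinθ = h/√(h²+d²) = 5.43/√(5.43²+3.63²) = 0.8313.
Στ = 0 ⇒ T × 3.63 × 0.8313 = 1505 ⇒ T = 1505 / 3.018 = 499 N.

T ≈ 499 N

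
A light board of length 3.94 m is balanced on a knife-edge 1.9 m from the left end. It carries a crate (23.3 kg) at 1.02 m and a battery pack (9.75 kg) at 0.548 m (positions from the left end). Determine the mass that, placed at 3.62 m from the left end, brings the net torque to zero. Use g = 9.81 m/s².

Take moments about the knife-edge (at 1.9 m from the left end).
Crate: 23.3 × 9.81 = 228.6 N down at 1.02 m → arm 0.88 m, τ = 228.6 × 0.88 = 201.2 N·m counterclockwise.
Battery pack: 9.75 × 9.81 = 95.65 N down at 0.548 m → arm 1.352 m, τ = 95.65 × 1.352 = 129.3 N·m counterclockwise.
Net moment of known loads = 330.5 N·m counterclockwise.
An unknown mass m at 3.62 m has arm 1.72 m; its moment is m·g·1.72 clockwise.
For rotational equilibrium, m × 9.81 × 1.72 = 330.5, so m = 330.5 / (9.81 × 1.72) = 19.6 kg.

m ≈ 19.6 kg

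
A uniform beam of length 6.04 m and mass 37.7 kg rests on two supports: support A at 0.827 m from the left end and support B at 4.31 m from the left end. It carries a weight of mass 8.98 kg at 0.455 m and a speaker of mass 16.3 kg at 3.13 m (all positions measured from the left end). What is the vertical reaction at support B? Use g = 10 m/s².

Choose support A as the axis so its reaction then has zero moment arm.
Beam weight: 37.7 × 10 = 377 N down at 3.02 m → arm 2.193 m, τ = 377 × 2.193 = 826.8 N·m clockwise.
Weight: 8.98 × 10 = 89.8 N down at 0.455 m → arm 0.372 m, τ = 89.8 × 0.372 = 33.41 N·m counterclockwise.
Speaker: 16.3 × 10 = 163 N down at 3.13 m → arm 2.303 m, τ = 163 × 2.303 = 375.4 N·m clockwise.
Net load moment about support A = 1169 N·m clockwise.
Reaction R at support B is upward at 4.31 m, arm 3.483 m → moment R × 3.483 counterclockwise.
For rotational equilibrium, R × 3.483 = 1169, so R = 336 N.

R_B ≈ 336 N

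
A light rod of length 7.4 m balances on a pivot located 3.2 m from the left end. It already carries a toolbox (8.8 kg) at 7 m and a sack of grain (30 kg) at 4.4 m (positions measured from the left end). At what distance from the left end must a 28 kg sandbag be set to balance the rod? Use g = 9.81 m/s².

Choose the pivot (at 3.2 m from the left end) as the axis so the support reaction has zero arm there.
Toolbox: 8.8 × 9.81 = 86.33 N down at 7 m → arm 3.8 m, τ = 86.33 × 3.8 = 328.1 N·m clockwise.
Sack of grain: 30 × 9.81 = 294.3 N down at 4.4 m → arm 1.2 m, τ = 294.3 × 1.2 = 353.2 N·m clockwise.
Net moment of existing loads = 681.3 N·m clockwise.
The sandbag weighs 28 × 9.81 = 274.7 N and must supply an equal counterclockwise moment, so its lever arm about the pivot is 681.3 / 274.7 = 2.48 m.
That puts it at 3.2 − 2.48 = 0.72 m from the left end.

x ≈ 0.72 m from the left end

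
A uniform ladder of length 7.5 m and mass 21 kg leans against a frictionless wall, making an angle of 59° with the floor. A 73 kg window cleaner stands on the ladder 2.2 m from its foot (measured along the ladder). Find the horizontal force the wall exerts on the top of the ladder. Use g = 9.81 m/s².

N_wall ≈ 188 N

Take moments about the foot of the ladder.
Ladder weight 21×9.81 = 206 N acts at 3.75 m along the ladder; its horizontal arm is 3.75·cos59° = 1.931 m → τ = 397.8 N·m clockwise.
Window cleaner: 73×9.81 = 716.1 N at 2.2 m → arm 1.133 m → τ = 811.3 N·m clockwise.
Wall normal N acts horizontally at the top; its moment arm is the height L sinθ = 7.5·sin59° = 6.429 m, counterclockwise.
Στ = 0 ⇒ N × 6.429 = 1209 ⇒ N = 188 N.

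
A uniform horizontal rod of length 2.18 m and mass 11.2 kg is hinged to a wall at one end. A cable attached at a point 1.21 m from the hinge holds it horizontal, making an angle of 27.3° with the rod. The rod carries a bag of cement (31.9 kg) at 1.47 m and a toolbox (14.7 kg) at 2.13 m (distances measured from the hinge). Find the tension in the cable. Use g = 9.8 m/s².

Take moments about the hinge.
Beam weight: 11.2 × 9.8 = 109.8 N down at 1.09 m → arm 1.09 m, τ = 109.8 × 1.09 = 119.7 N·m clockwise.
Bag of cement: 31.9 × 9.8 = 312.6 N down at 1.47 m → arm 1.47 m, τ = 312.6 × 1.47 = 459.5 N·m clockwise.
Toolbox: 14.7 × 9.8 = 144.1 N down at 2.13 m → arm 2.13 m, τ = 144.1 × 2.13 = 306.9 N·m clockwise.
Total clockwise load moment = 886.1 N·m.
The cable tension T acts at 1.21 m; only its component perpendicular to the rod, T sinθ, produces torque. sin 27.3° = 0.4586.
Balancing moments: T × 1.21 × 0.4586 = 886.1, giving T = 886.1 / 0.5549 = 1600 N.

T ≈ 1600 N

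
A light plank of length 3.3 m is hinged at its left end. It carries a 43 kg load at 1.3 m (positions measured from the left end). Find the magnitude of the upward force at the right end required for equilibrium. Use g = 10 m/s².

F ≈ 169 N

About the left end:
Load: 43 × 10 = 430 N down at 1.3 m → arm 1.3 m, τ = 430 × 1.3 = 559 N·m clockwise.
Net moment of the loads = 559 N·m clockwise.
The upward force F acts at the right end, arm 3.3 m, giving F × 3.3 counterclockwise.
For rotational equilibrium, F × 3.3 = 559, so F = 559 / 3.3 = 169 N.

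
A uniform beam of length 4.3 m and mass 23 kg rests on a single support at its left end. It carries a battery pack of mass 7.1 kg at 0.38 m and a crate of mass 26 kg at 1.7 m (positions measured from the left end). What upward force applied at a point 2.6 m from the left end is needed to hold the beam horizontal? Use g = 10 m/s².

Taking torques about the left end:
Beam weight: 23 × 10 = 230 N down at 2.15 m → arm 2.15 m, τ = 230 × 2.15 = 494.5 N·m clockwise.
Battery pack: 7.1 × 10 = 71 N down at 0.38 m → arm 0.38 m, τ = 71 × 0.38 = 26.98 N·m clockwise.
Crate: 26 × 10 = 260 N down at 1.7 m → arm 1.7 m, τ = 260 × 1.7 = 442 N·m clockwise.
Net moment of the loads = 963.5 N·m clockwise.
The upward force F acts at a point 2.6 m from the left end, arm 2.6 m, giving F × 2.6 counterclockwise.
For rotational equilibrium, F × 2.6 = 963.5, so F = 963.5 / 2.6 = 371 N.

F ≈ 371 N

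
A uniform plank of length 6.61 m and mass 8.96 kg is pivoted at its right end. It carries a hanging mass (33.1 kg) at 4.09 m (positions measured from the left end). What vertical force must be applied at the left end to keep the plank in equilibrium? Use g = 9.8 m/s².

Take moments about the right end.
Beam weight: 8.96 × 9.8 = 87.81 N down at 3.305 m → arm 3.305 m, τ = 87.81 × 3.305 = 290.2 N·m counterclockwise.
Hanging mass: 33.1 × 9.8 = 324.4 N down at 4.09 m → arm 2.52 m, τ = 324.4 × 2.52 = 817.5 N·m counterclockwise.
Net moment of the loads = 1108 N·m counterclockwise.
The upward force F acts at the left end, arm 6.61 m, giving F × 6.61 clockwise.
Balancing moments: F × 6.61 = 1108, giving F = 1108 / 6.61 = 168 N.

F ≈ 168 N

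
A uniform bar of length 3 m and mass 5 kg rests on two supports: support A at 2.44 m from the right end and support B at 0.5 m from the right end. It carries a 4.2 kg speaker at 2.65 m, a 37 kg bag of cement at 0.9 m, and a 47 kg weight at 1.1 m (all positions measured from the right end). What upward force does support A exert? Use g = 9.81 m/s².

R_A ≈ 288 N

About support B:
Beam weight: 5 × 9.81 = 49.05 N down at 1.5 m → arm 1 m, τ = 49.05 × 1 = 49.05 N·m counterclockwise.
Speaker: 4.2 × 9.81 = 41.2 N down at 2.65 m → arm 2.15 m, τ = 41.2 × 2.15 = 88.58 N·m counterclockwise.
Bag of cement: 37 × 9.81 = 363 N down at 0.9 m → arm 0.4 m, τ = 363 × 0.4 = 145.2 N·m counterclockwise.
Weight: 47 × 9.81 = 461.1 N down at 1.1 m → arm 0.6 m, τ = 461.1 × 0.6 = 276.7 N·m counterclockwise.
Net load moment about support B = 559.5 N·m counterclockwise.
Reaction R at support A is upward at 2.44 m, arm 1.94 m → moment R × 1.94 clockwise.
Στ = 0 ⇒ R × 1.94 = 559.5 ⇒ R = 288 N.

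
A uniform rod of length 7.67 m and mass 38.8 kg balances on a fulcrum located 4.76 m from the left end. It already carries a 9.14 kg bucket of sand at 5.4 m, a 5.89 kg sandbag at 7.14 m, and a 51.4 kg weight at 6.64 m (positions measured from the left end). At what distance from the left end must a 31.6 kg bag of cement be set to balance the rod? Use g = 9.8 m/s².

About the fulcrum (at 4.76 m from the left end):
Beam weight: 38.8 × 9.8 = 380.2 N down at 3.835 m → arm 0.925 m, τ = 380.2 × 0.925 = 351.7 N·m counterclockwise.
Bucket of sand: 9.14 × 9.8 = 89.57 N down at 5.4 m → arm 0.64 m, τ = 89.57 × 0.64 = 57.32 N·m clockwise.
Sandbag: 5.89 × 9.8 = 57.72 N down at 7.14 m → arm 2.38 m, τ = 57.72 × 2.38 = 137.4 N·m clockwise.
Weight: 51.4 × 9.8 = 503.7 N down at 6.64 m → arm 1.88 m, τ = 503.7 × 1.88 = 947 N·m clockwise.
Net moment of existing loads = 790 N·m clockwise.
The bag of cement weighs 31.6 × 9.8 = 309.7 N and must supply an equal counterclockwise moment, so its lever arm about the fulcrum is 790 / 309.7 = 2.55 m.
That puts it at 4.76 − 2.55 = 2.21 m from the left end.

x ≈ 2.21 m from the left end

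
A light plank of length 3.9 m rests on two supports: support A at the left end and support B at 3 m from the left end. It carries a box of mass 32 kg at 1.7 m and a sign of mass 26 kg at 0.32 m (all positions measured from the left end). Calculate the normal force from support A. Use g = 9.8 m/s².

R_A ≈ 364 N

Taking torques about support B:
Box: 32 × 9.8 = 313.6 N down at 1.7 m → arm 1.3 m, τ = 313.6 × 1.3 = 407.7 N·m counterclockwise.
Sign: 26 × 9.8 = 254.8 N down at 0.32 m → arm 2.68 m, τ = 254.8 × 2.68 = 682.9 N·m counterclockwise.
Net load moment about support B = 1091 N·m counterclockwise.
Reaction R at support A is upward at 0 m, arm 3 m → moment R × 3 clockwise.
Balancing moments: R × 3 = 1091, giving R = 364 N.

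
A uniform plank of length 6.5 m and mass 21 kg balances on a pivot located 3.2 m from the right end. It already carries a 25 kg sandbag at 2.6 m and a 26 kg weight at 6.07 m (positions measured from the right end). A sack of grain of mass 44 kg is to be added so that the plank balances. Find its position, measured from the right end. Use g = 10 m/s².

Taking torques about the pivot (at 3.2 m from the right end):
Beam weight: 21 × 10 = 210 N down at 3.25 m → arm 0.05 m, τ = 210 × 0.05 = 10.5 N·m counterclockwise.
Sandbag: 25 × 10 = 250 N down at 2.6 m → arm 0.6 m, τ = 250 × 0.6 = 150 N·m clockwise.
Weight: 26 × 10 = 260 N down at 6.07 m → arm 2.87 m, τ = 260 × 2.87 = 746.2 N·m counterclockwise.
Net moment of existing loads = 606.7 N·m counterclockwise.
The sack of grain weighs 44 × 10 = 440 N and must supply an equal clockwise moment, so its lever arm about the pivot is 606.7 / 440 = 1.38 m.
That puts it at 3.2 − 1.38 = 1.82 m from the right end.

x ≈ 1.82 m from the right end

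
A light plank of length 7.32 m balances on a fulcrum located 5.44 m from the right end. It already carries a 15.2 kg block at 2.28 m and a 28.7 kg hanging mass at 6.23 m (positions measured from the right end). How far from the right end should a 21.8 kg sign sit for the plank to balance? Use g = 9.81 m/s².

x ≈ 6.6 m from the right end

About the fulcrum (at 5.44 m from the right end):
Block: 15.2 × 9.81 = 149.1 N down at 2.28 m → arm 3.16 m, τ = 149.1 × 3.16 = 471.2 N·m clockwise.
Hanging mass: 28.7 × 9.81 = 281.5 N down at 6.23 m → arm 0.79 m, τ = 281.5 × 0.79 = 222.4 N·m counterclockwise.
Net moment of existing loads = 248.8 N·m clockwise.
The sign weighs 21.8 × 9.81 = 213.9 N and must supply an equal counterclockwise moment, so its lever arm about the fulcrum is 248.8 / 213.9 = 1.16 m.
That puts it at 5.44 + 1.16 = 6.6 m from the right end.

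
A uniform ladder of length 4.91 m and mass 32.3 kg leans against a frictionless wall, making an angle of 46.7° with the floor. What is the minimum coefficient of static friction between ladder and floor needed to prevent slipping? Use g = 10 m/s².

μ_min ≈ 0.471

About the foot of the ladder:
Ladder weight 32.3×10 = 323 N acts at 2.455 m along the ladder; its horizontal arm is 2.455·cos46.7° = 1.684 m → τ = 543.9 N·m clockwise.
Wall normal N acts horizontally at the top; its moment arm is the height L sinθ = 4.91·sin46.7° = 3.573 m, counterclockwise.
For rotational equilibrium, N × 3.573 = 543.9, so N = 152.2 N.
ΣFx = 0 ⇒ f = N_wall = 152.2 N. ΣFy = 0 ⇒ N_floor = 323 N.
μ_min = f / N_floor = 152.2 / 323 = 0.471.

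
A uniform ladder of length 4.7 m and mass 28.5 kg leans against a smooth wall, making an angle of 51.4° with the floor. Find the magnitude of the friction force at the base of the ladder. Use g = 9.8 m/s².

f ≈ 111 N

Taking torques about the foot of the ladder:
Ladder weight 28.5×9.8 = 279.3 N acts at 2.35 m along the ladder; its horizontal arm is 2.35·cos51.4° = 1.466 m → τ = 409.5 N·m clockwise.
Wall normal N acts horizontally at the top; its moment arm is the height L sinθ = 4.7·sin51.4° = 3.673 m, counterclockwise.
Στ = 0 ⇒ N × 3.673 = 409.5 ⇒ N = 111 N.
ΣFx = 0: friction at the foot balances the wall's push, so f = N_wall = 111 N.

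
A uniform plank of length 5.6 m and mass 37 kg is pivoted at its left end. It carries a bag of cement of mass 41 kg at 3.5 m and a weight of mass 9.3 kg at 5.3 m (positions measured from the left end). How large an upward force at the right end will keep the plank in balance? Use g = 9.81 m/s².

F ≈ 519 N

Take moments about the left end.
Beam weight: 37 × 9.81 = 363 N down at 2.8 m → arm 2.8 m, τ = 363 × 2.8 = 1016 N·m clockwise.
Bag of cement: 41 × 9.81 = 402.2 N down at 3.5 m → arm 3.5 m, τ = 402.2 × 3.5 = 1408 N·m clockwise.
Weight: 9.3 × 9.81 = 91.23 N down at 5.3 m → arm 5.3 m, τ = 91.23 × 5.3 = 483.5 N·m clockwise.
Net moment of the loads = 2908 N·m clockwise.
The upward force F acts at the right end, arm 5.6 m, giving F × 5.6 counterclockwise.
Στ = 0 ⇒ F × 5.6 = 2908 ⇒ F = 2908 / 5.6 = 519 N.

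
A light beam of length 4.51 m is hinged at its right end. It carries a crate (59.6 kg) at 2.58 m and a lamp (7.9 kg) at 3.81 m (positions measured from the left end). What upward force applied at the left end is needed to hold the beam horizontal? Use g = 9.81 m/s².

F ≈ 262 N

Sum moments about the right end (the unknown pivot reaction has zero arm there).
Crate: 59.6 × 9.81 = 584.7 N down at 2.58 m → arm 1.93 m, τ = 584.7 × 1.93 = 1128 N·m counterclockwise.
Lamp: 7.9 × 9.81 = 77.5 N down at 3.81 m → arm 0.7 m, τ = 77.5 × 0.7 = 54.25 N·m counterclockwise.
Net moment of the loads = 1182 N·m counterclockwise.
The upward force F acts at the left end, arm 4.51 m, giving F × 4.51 clockwise.
Balancing moments: F × 4.51 = 1182, giving F = 1182 / 4.51 = 262 N.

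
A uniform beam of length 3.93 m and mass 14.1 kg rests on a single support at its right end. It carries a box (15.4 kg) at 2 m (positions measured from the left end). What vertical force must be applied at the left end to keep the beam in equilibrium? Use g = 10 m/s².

F ≈ 146 N

Take moments about the right end.
Beam weight: 14.1 × 10 = 141 N down at 1.965 m → arm 1.965 m, τ = 141 × 1.965 = 277.1 N·m counterclockwise.
Box: 15.4 × 10 = 154 N down at 2 m → arm 1.93 m, τ = 154 × 1.93 = 297.2 N·m counterclockwise.
Net moment of the loads = 574.3 N·m counterclockwise.
The upward force F acts at the left end, arm 3.93 m, giving F × 3.93 clockwise.
For rotational equilibrium, F × 3.93 = 574.3, so F = 574.3 / 3.93 = 146 N.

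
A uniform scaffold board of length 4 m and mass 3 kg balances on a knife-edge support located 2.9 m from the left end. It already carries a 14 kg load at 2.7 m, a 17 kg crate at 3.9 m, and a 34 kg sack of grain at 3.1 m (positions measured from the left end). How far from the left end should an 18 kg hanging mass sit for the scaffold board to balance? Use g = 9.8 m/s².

x ≈ 1.88 m from the left end

Take moments about the knife-edge support (at 2.9 m from the left end).
Beam weight: 3 × 9.8 = 29.4 N down at 2 m → arm 0.9 m, τ = 29.4 × 0.9 = 26.46 N·m counterclockwise.
Load: 14 × 9.8 = 137.2 N down at 2.7 m → arm 0.2 m, τ = 137.2 × 0.2 = 27.44 N·m counterclockwise.
Crate: 17 × 9.8 = 166.6 N down at 3.9 m → arm 1 m, τ = 166.6 × 1 = 166.6 N·m clockwise.
Sack of grain: 34 × 9.8 = 333.2 N down at 3.1 m → arm 0.2 m, τ = 333.2 × 0.2 = 66.64 N·m clockwise.
Net moment of existing loads = 179.3 N·m clockwise.
The hanging mass weighs 18 × 9.8 = 176.4 N and must supply an equal counterclockwise moment, so its lever arm about the knife-edge support is 179.3 / 176.4 = 1.02 m.
That puts it at 2.9 − 1.02 = 1.88 m from the left end.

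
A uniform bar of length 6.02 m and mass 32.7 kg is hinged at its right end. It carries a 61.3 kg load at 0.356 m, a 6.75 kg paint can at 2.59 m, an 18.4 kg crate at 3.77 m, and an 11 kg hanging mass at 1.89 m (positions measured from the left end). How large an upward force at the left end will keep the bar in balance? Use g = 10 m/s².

About the right end:
Beam weight: 32.7 × 10 = 327 N down at 3.01 m → arm 3.01 m, τ = 327 × 3.01 = 984.3 N·m counterclockwise.
Load: 61.3 × 10 = 613 N down at 0.356 m → arm 5.664 m, τ = 613 × 5.664 = 3472 N·m counterclockwise.
Paint can: 6.75 × 10 = 67.5 N down at 2.59 m → arm 3.43 m, τ = 67.5 × 3.43 = 231.5 N·m counterclockwise.
Crate: 18.4 × 10 = 184 N down at 3.77 m → arm 2.25 m, τ = 184 × 2.25 = 414 N·m counterclockwise.
Hanging mass: 11 × 10 = 110 N down at 1.89 m → arm 4.13 m, τ = 110 × 4.13 = 454.3 N·m counterclockwise.
Net moment of the loads = 5556 N·m counterclockwise.
The upward force F acts at the left end, arm 6.02 m, giving F × 6.02 clockwise.
For rotational equilibrium, F × 6.02 = 5556, so F = 5556 / 6.02 = 923 N.

F ≈ 923 N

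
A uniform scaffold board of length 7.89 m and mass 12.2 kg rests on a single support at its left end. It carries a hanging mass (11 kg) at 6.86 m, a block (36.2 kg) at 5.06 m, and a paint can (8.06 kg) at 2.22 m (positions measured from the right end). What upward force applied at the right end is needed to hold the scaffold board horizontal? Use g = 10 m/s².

F ≈ 263 N

About the left end:
Beam weight: 12.2 × 10 = 122 N down at 3.945 m → arm 3.945 m, τ = 122 × 3.945 = 481.3 N·m clockwise.
Hanging mass: 11 × 10 = 110 N down at 6.86 m → arm 1.03 m, τ = 110 × 1.03 = 113.3 N·m clockwise.
Block: 36.2 × 10 = 362 N down at 5.06 m → arm 2.83 m, τ = 362 × 2.83 = 1024 N·m clockwise.
Paint can: 8.06 × 10 = 80.6 N down at 2.22 m → arm 5.67 m, τ = 80.6 × 5.67 = 457 N·m clockwise.
Net moment of the loads = 2076 N·m clockwise.
The upward force F acts at the right end, arm 7.89 m, giving F × 7.89 counterclockwise.
Balancing moments: F × 7.89 = 2076, giving F = 2076 / 7.89 = 263 N.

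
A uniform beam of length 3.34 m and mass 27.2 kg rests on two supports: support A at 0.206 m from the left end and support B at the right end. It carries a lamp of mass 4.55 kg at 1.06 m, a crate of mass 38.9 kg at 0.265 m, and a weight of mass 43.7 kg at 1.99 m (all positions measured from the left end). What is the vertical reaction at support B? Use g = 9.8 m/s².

R_B ≈ 388 N

About support A:
Beam weight: 27.2 × 9.8 = 266.6 N down at 1.67 m → arm 1.464 m, τ = 266.6 × 1.464 = 390.3 N·m clockwise.
Lamp: 4.55 × 9.8 = 44.59 N down at 1.06 m → arm 0.854 m, τ = 44.59 × 0.854 = 38.08 N·m clockwise.
Crate: 38.9 × 9.8 = 381.2 N down at 0.265 m → arm 0.059 m, τ = 381.2 × 0.059 = 22.49 N·m clockwise.
Weight: 43.7 × 9.8 = 428.3 N down at 1.99 m → arm 1.784 m, τ = 428.3 × 1.784 = 764.1 N·m clockwise.
Net load moment about support A = 1215 N·m clockwise.
Reaction R at support B is upward at 3.34 m, arm 3.134 m → moment R × 3.134 counterclockwise.
Στ = 0 ⇒ R × 3.134 = 1215 ⇒ R = 388 N.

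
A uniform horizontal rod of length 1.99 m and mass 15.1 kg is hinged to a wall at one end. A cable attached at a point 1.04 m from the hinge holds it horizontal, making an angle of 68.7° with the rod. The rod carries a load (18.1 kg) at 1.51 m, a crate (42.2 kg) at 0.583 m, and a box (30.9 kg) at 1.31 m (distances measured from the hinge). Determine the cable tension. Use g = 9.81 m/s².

T ≈ 1090 N

Taking torques about the hinge:
Beam weight: 15.1 × 9.81 = 148.1 N down at 0.995 m → arm 0.995 m, τ = 148.1 × 0.995 = 147.4 N·m clockwise.
Load: 18.1 × 9.81 = 177.6 N down at 1.51 m → arm 1.51 m, τ = 177.6 × 1.51 = 268.2 N·m clockwise.
Crate: 42.2 × 9.81 = 414 N down at 0.583 m → arm 0.583 m, τ = 414 × 0.583 = 241.4 N·m clockwise.
Box: 30.9 × 9.81 = 303.1 N down at 1.31 m → arm 1.31 m, τ = 303.1 × 1.31 = 397.1 N·m clockwise.
Total clockwise load moment = 1054 N·m.
The cable tension T acts at 1.04 m; only its component perpendicular to the rod, T sinθ, produces torque. sin 68.7° = 0.9317.
Στ = 0 ⇒ T × 1.04 × 0.9317 = 1054 ⇒ T = 1054 / 0.969 = 1090 N.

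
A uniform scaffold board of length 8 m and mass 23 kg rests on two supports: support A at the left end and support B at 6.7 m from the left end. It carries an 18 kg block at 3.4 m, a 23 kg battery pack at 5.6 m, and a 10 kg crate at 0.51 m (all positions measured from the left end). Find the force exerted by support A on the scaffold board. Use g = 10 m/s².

R_A ≈ 311 N

Take moments about support B.
Beam weight: 23 × 10 = 230 N down at 4 m → arm 2.7 m, τ = 230 × 2.7 = 621 N·m counterclockwise.
Block: 18 × 10 = 180 N down at 3.4 m → arm 3.3 m, τ = 180 × 3.3 = 594 N·m counterclockwise.
Battery pack: 23 × 10 = 230 N down at 5.6 m → arm 1.1 m, τ = 230 × 1.1 = 253 N·m counterclockwise.
Crate: 10 × 10 = 100 N down at 0.51 m → arm 6.19 m, τ = 100 × 6.19 = 619 N·m counterclockwise.
Net load moment about support B = 2087 N·m counterclockwise.
Reaction R at support A is upward at 0 m, arm 6.7 m → moment R × 6.7 clockwise.
Setting net torque to zero: R × 6.7 = 2087 → R = 311 N.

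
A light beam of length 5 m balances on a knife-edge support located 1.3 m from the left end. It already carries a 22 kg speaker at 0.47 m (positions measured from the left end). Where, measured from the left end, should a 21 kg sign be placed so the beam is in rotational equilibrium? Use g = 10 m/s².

x ≈ 2.17 m from the left end

Taking torques about the knife-edge support (at 1.3 m from the left end):
Speaker: 22 × 10 = 220 N down at 0.47 m → arm 0.83 m, τ = 220 × 0.83 = 182.6 N·m counterclockwise.
Net moment of existing loads = 182.6 N·m counterclockwise.
The sign weighs 21 × 10 = 210 N and must supply an equal clockwise moment, so its lever arm about the knife-edge support is 182.6 / 210 = 0.87 m.
That puts it at 1.3 + 0.87 = 2.17 m from the left end.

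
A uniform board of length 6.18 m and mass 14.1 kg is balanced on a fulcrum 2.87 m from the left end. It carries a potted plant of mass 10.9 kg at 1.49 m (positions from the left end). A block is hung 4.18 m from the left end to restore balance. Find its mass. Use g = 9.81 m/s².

m ≈ 9.11 kg

Taking torques about the fulcrum (at 2.87 m from the left end):
Beam weight: 14.1 × 9.81 = 138.3 N down at 3.09 m → arm 0.22 m, τ = 138.3 × 0.22 = 30.43 N·m clockwise.
Potted plant: 10.9 × 9.81 = 106.9 N down at 1.49 m → arm 1.38 m, τ = 106.9 × 1.38 = 147.5 N·m counterclockwise.
Net moment of known loads = 117.1 N·m counterclockwise.
An unknown mass m at 4.18 m has arm 1.31 m; its moment is m·g·1.31 clockwise.
For rotational equilibrium, m × 9.81 × 1.31 = 117.1, so m = 117.1 / (9.81 × 1.31) = 9.11 kg.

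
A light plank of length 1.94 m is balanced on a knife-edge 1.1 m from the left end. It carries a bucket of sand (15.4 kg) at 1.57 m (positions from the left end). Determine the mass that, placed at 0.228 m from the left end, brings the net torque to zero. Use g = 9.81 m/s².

Taking torques about the knife-edge (at 1.1 m from the left end):
Bucket of sand: 15.4 × 9.81 = 151.1 N down at 1.57 m → arm 0.47 m, τ = 151.1 × 0.47 = 71.02 N·m clockwise.
Net moment of known loads = 71.02 N·m clockwise.
An unknown mass m at 0.228 m has arm 0.872 m; its moment is m·g·0.872 counterclockwise.
For rotational equilibrium, m × 9.81 × 0.872 = 71.02, so m = 71.02 / (9.81 × 0.872) = 8.3 kg.

m ≈ 8.3 kg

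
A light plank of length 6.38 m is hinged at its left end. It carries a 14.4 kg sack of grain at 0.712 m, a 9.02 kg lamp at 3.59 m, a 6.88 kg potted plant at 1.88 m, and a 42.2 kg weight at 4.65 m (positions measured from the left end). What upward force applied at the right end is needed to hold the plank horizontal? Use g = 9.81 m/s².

Take moments about the left end.
Sack of grain: 14.4 × 9.81 = 141.3 N down at 0.712 m → arm 0.712 m, τ = 141.3 × 0.712 = 100.6 N·m clockwise.
Lamp: 9.02 × 9.81 = 88.49 N down at 3.59 m → arm 3.59 m, τ = 88.49 × 3.59 = 317.7 N·m clockwise.
Potted plant: 6.88 × 9.81 = 67.49 N down at 1.88 m → arm 1.88 m, τ = 67.49 × 1.88 = 126.9 N·m clockwise.
Weight: 42.2 × 9.81 = 414 N down at 4.65 m → arm 4.65 m, τ = 414 × 4.65 = 1925 N·m clockwise.
Net moment of the loads = 2470 N·m clockwise.
The upward force F acts at the right end, arm 6.38 m, giving F × 6.38 counterclockwise.
Balancing moments: F × 6.38 = 2470, giving F = 2470 / 6.38 = 387 N.

F ≈ 387 N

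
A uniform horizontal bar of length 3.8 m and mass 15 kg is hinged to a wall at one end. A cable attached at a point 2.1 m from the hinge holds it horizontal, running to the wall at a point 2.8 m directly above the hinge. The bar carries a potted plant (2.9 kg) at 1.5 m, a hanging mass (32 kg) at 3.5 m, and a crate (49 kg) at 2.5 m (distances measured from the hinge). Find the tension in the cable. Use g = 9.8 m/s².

T ≈ 1560 N

About the hinge:
Beam weight: 15 × 9.8 = 147 N down at 1.9 m → arm 1.9 m, τ = 147 × 1.9 = 279.3 N·m clockwise.
Potted plant: 2.9 × 9.8 = 28.42 N down at 1.5 m → arm 1.5 m, τ = 28.42 × 1.5 = 42.63 N·m clockwise.
Hanging mass: 32 × 9.8 = 313.6 N down at 3.5 m → arm 3.5 m, τ = 313.6 × 3.5 = 1098 N·m clockwise.
Crate: 49 × 9.8 = 480.2 N down at 2.5 m → arm 2.5 m, τ = 480.2 × 2.5 = 1200 N·m clockwise.
Total clockwise load moment = 2620 N·m.
The cable tension T acts at 2.1 m; only its component perpendicular to the bar, T sinθ, produces torque. sinθ = h/√(h²+d²) = 2.8/√(2.8²+2.1²) = 0.8.
Στ = 0 ⇒ T × 2.1 × 0.8 = 2620 ⇒ T = 2620 / 1.68 = 1560 N.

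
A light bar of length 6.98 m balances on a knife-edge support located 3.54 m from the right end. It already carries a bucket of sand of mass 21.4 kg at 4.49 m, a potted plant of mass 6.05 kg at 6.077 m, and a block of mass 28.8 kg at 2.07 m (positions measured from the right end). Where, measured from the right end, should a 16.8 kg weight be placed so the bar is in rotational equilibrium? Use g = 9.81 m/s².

x ≈ 3.94 m from the right end

Sum moments about the knife-edge support (at 3.54 m from the right end) (the support reaction has zero arm there).
Bucket of sand: 21.4 × 9.81 = 209.9 N down at 4.49 m → arm 0.95 m, τ = 209.9 × 0.95 = 199.4 N·m counterclockwise.
Potted plant: 6.05 × 9.81 = 59.35 N down at 6.077 m → arm 2.537 m, τ = 59.35 × 2.537 = 150.6 N·m counterclockwise.
Block: 28.8 × 9.81 = 282.5 N down at 2.07 m → arm 1.47 m, τ = 282.5 × 1.47 = 415.3 N·m clockwise.
Net moment of existing loads = 65.3 N·m clockwise.
The weight weighs 16.8 × 9.81 = 164.8 N and must supply an equal counterclockwise moment, so its lever arm about the knife-edge support is 65.3 / 164.8 = 0.396 m.
That puts it at 3.54 + 0.396 = 3.94 m from the right end.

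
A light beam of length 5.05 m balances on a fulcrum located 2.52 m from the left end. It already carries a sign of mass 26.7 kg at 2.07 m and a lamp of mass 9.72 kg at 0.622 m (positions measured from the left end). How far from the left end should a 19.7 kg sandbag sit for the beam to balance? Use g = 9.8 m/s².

x ≈ 4.07 m from the left end

About the fulcrum (at 2.52 m from the left end):
Sign: 26.7 × 9.8 = 261.7 N down at 2.07 m → arm 0.45 m, τ = 261.7 × 0.45 = 117.8 N·m counterclockwise.
Lamp: 9.72 × 9.8 = 95.26 N down at 0.622 m → arm 1.898 m, τ = 95.26 × 1.898 = 180.8 N·m counterclockwise.
Net moment of existing loads = 298.6 N·m counterclockwise.
The sandbag weighs 19.7 × 9.8 = 193.1 N and must supply an equal clockwise moment, so its lever arm about the fulcrum is 298.6 / 193.1 = 1.55 m.
That puts it at 2.52 + 1.55 = 4.07 m from the left end.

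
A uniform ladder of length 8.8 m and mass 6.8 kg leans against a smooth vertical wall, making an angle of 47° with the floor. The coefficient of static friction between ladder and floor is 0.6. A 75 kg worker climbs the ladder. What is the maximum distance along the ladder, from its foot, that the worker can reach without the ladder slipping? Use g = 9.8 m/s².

Choose the foot of the ladder as the axis so the floor normal and friction both act there and drop out.
Ladder weight 6.8×9.8 = 66.64 N acts at 4.4 m along the ladder; its horizontal arm is 4.4·cos47° = 3.001 m → τ = 200 N·m clockwise.
Worker weight 75×9.8 = 735 N at distance d → arm d·cos47° → τ = 735·d·0.682 clockwise.
Wall normal N at the top has arm L sinθ = 6.436 m counterclockwise, so Στ = 0 gives N·6.436 = 200 + 501.3·d.
ΣFy = 0 ⇒ N_floor = 801.6 N, so the maximum friction is μ_s·N_floor = 0.6×801.6 = 481 N. ΣFx = 0 ⇒ N_wall = f, so at the slipping point N = 481 N.
Substituting: 481×6.436 = 200 + 501.3·d ⇒ d = (3096 − 200) / 501.3 = 5.78 m.

d ≈ 5.78 m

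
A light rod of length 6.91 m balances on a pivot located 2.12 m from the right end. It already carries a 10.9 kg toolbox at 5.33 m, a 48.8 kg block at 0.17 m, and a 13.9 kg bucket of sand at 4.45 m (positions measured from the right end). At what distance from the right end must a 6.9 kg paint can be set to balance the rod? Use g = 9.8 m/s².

x ≈ 6.15 m from the right end

Taking torques about the pivot (at 2.12 m from the right end):
Toolbox: 10.9 × 9.8 = 106.8 N down at 5.33 m → arm 3.21 m, τ = 106.8 × 3.21 = 342.8 N·m counterclockwise.
Block: 48.8 × 9.8 = 478.2 N down at 0.17 m → arm 1.95 m, τ = 478.2 × 1.95 = 932.5 N·m clockwise.
Bucket of sand: 13.9 × 9.8 = 136.2 N down at 4.45 m → arm 2.33 m, τ = 136.2 × 2.33 = 317.3 N·m counterclockwise.
Net moment of existing loads = 272.4 N·m clockwise.
The paint can weighs 6.9 × 9.8 = 67.62 N and must supply an equal counterclockwise moment, so its lever arm about the pivot is 272.4 / 67.62 = 4.03 m.
That puts it at 2.12 + 4.03 = 6.15 m from the right end.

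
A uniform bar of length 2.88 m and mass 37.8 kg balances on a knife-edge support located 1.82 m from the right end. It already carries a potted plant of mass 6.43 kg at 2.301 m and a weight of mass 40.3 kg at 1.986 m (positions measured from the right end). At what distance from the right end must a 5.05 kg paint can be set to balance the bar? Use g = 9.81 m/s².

x ≈ 2.73 m from the right end

About the knife-edge support (at 1.82 m from the right end):
Beam weight: 37.8 × 9.81 = 370.8 N down at 1.44 m → arm 0.38 m, τ = 370.8 × 0.38 = 140.9 N·m clockwise.
Potted plant: 6.43 × 9.81 = 63.08 N down at 2.301 m → arm 0.481 m, τ = 63.08 × 0.481 = 30.34 N·m counterclockwise.
Weight: 40.3 × 9.81 = 395.3 N down at 1.986 m → arm 0.166 m, τ = 395.3 × 0.166 = 65.62 N·m counterclockwise.
Net moment of existing loads = 44.94 N·m clockwise.
The paint can weighs 5.05 × 9.81 = 49.54 N and must supply an equal counterclockwise moment, so its lever arm about the knife-edge support is 44.94 / 49.54 = 0.907 m.
That puts it at 1.82 + 0.907 = 2.73 m from the right end.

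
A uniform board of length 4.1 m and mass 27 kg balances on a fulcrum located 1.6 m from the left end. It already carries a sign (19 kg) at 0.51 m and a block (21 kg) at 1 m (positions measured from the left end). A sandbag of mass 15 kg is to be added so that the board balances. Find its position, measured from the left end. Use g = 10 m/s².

Take moments about the fulcrum (at 1.6 m from the left end).
Beam weight: 27 × 10 = 270 N down at 2.05 m → arm 0.45 m, τ = 270 × 0.45 = 121.5 N·m clockwise.
Sign: 19 × 10 = 190 N down at 0.51 m → arm 1.09 m, τ = 190 × 1.09 = 207.1 N·m counterclockwise.
Block: 21 × 10 = 210 N down at 1 m → arm 0.6 m, τ = 210 × 0.6 = 126 N·m counterclockwise.
Net moment of existing loads = 211.6 N·m counterclockwise.
The sandbag weighs 15 × 10 = 150 N and must supply an equal clockwise moment, so its lever arm about the fulcrum is 211.6 / 150 = 1.41 m.
That puts it at 1.6 + 1.41 = 3.01 m from the left end.

x ≈ 3.01 m from the left end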